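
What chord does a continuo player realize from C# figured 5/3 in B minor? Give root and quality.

C# diminished

The figures 5/3 indicate a triad in root position.
In root position the bass is the root, so the root is C#.
The chord tones are C#, E, G, giving C# diminished.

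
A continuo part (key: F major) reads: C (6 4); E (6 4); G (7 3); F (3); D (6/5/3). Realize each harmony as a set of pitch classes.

C (6/4): C, F, A.
E (6/4): E, A, C.
G (7/5/3): G, Bb, D, F.
F (5/3): F, A, C.
D (6/5/3): D, F, A, Bb.

C, F, A | E, A, C | G, Bb, D, F | F, A, C | D, F, A, Bb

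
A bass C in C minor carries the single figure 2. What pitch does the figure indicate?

Counting 1 letter step above C lands on D; in C minor, that letter is D.

D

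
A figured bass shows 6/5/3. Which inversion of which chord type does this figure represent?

seventh chord, first inversion

Intervals of 6/5/3 above the bass form a seventh chord; the bass is the third, so this is first inversion.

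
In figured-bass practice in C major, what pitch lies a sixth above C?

Counting 5 letter steps above C lands on A; in C major, that letter is A.

A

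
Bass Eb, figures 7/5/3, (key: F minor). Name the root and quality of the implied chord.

The figures 7/5/3 indicate a seventh chord in root position.
In root position the bass is the root, so the root is Eb.
The chord tones are Eb, G, Bb, Db, giving Eb dominant seventh.

Eb dominant seventh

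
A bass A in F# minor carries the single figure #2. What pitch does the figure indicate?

Counting 1 letter step above A lands on B; in F# minor, that letter is B.
The #2 figure raises it a semitone, giving B#.

B#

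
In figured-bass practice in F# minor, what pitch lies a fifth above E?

Counting 4 letter steps above E lands on B; in F# minor, that letter is B.

B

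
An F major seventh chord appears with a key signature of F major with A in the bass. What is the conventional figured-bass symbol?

A is the third of F major seventh, so the chord is in first inversion.
A seventh chord in first inversion is figured 6/5/3, conventionally abbreviated 6/5.

6/5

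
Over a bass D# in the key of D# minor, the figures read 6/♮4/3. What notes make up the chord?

D#, F#, G, B

A third above D# in this key is F#.
A fourth above D# in this key is G#, made natural (G) by the ♮ figure.
A sixth above D# in this key is B.
Together with the bass D#, this spells G augmented major seventh in second inversion.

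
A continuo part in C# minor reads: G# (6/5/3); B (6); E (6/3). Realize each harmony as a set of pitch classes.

G# (6/5/3): G#, B, D#, E.
B (6/3): B, D#, G#.
E (6/3): E, G#, C#.

G#, B, D#, E | B, D#, G# | E, G#, C#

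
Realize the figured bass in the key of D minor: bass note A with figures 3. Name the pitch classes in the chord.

A, C, E

The written figures 3 are shorthand for 5/3: the 5 is implied.
A third above A in this key is C.
A fifth above A in this key is E.
Together with the bass A, this spells A minor in root position.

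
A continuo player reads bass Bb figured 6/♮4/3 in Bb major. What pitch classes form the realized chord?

A third above Bb in this key is D.
A fourth above Bb in this key is Eb, made natural (E) by the ♮ figure.
A sixth above Bb in this key is G.
Together with the bass Bb, this spells E half-diminished seventh in second inversion.

Bb, D, E, G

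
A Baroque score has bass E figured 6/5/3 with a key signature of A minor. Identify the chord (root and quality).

C major seventh

The figures 6/5/3 indicate a seventh chord in first inversion.
In first inversion the root lies a sixth above the bass: a sixth above E in A minor is C.
The chord tones are E, G, B, C, giving C major seventh.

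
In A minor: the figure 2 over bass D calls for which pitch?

Counting 1 letter step above D lands on E; in A minor, that letter is E.

E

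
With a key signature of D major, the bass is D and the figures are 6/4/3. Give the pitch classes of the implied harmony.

D, F#, G, B

A third above D in this key is F#.
A fourth above D in this key is G.
A sixth above D in this key is B.
Together with the bass D, this spells G major seventh in second inversion.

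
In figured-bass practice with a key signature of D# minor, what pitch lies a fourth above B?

Counting 3 letter steps above B lands on E; in D# minor, that letter is E#.

E#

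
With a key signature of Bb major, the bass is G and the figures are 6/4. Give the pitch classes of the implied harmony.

G, C, Eb

A fourth above G in this key is C.
A sixth above G in this key is Eb.
Together with the bass G, this spells C minor in second inversion.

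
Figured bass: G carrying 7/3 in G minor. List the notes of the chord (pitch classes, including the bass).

G, Bb, D, F

The written figures 7/3 are shorthand for 7/5/3: the 5 is implied.
A third above G in this key is Bb.
A fifth above G in this key is D.
A seventh above G in this key is F.
Together with the bass G, this spells G minor seventh in root position.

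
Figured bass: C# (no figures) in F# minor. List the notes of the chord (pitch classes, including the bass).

An unfigured bass implies 5/3.
A third above C# in this key is E.
A fifth above C# in this key is G#.
Together with the bass C#, this spells C# minor in root position.

C#, E, G#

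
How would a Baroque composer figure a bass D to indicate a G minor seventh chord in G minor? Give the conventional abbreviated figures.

D is the fifth of G minor seventh, so the chord is in second inversion.
A seventh chord in second inversion is figured 6/4/3, conventionally abbreviated 4/3.

4/3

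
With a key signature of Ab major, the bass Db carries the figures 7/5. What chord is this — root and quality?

Db major seventh

The figures 7/5 indicate a seventh chord in root position.
In root position the bass is the root, so the root is Db.
The chord tones are Db, F, Ab, C, giving Db major seventh.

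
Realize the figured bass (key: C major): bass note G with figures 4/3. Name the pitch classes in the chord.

G, B, C, E

The written figures 4/3 are shorthand for 6/4/3: the 6 is implied.
A third above G in this key is B.
A fourth above G in this key is C.
A sixth above G in this key is E.
Together with the bass G, this spells C major seventh in second inversion.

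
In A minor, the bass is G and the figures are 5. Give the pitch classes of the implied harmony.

The written figures 5 are shorthand for 5/3: the 3 is implied.
A third above G in this key is B.
A fifth above G in this key is D.
Together with the bass G, this spells G major in root position.

G, B, D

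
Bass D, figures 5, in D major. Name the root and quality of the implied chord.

D major

The figures 5 indicate a triad in root position.
In root position the bass is the root, so the root is D.
The chord tones are D, F#, A, giving D major.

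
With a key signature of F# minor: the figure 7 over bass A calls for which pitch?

G#

Counting 6 letter steps above A lands on G; in F# minor, that letter is G#.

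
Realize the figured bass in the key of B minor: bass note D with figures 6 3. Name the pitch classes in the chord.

D, F#, B

A third above D in this key is F#.
A sixth above D in this key is B.
Together with the bass D, this spells B minor in first inversion.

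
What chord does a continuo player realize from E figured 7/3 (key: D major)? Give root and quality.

E minor seventh

The figures 7/3 indicate a seventh chord in root position.
In root position the bass is the root, so the root is E.
The chord tones are E, G, B, D, giving E minor seventh.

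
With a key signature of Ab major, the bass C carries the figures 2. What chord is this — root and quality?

The figures 2 indicate a seventh chord in third inversion.
In third inversion the root lies a second above the bass: a second above C in Ab major is Db.
The chord tones are C, Db, F, Ab, giving Db major seventh.

Db major seventh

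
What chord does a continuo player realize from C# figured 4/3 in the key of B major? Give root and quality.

F# dominant seventh

The figures 4/3 indicate a seventh chord in second inversion.
In second inversion the root lies a fourth above the bass: a fourth above C# in B major is F#.
The chord tones are C#, E, F#, A#, giving F# dominant seventh.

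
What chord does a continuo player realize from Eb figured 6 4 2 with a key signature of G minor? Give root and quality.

F dominant seventh

The figures 6 4 2 indicate a seventh chord in third inversion.
In third inversion the root lies a second above the bass: a second above Eb in G minor is F.
The chord tones are Eb, F, A, C, giving F dominant seventh.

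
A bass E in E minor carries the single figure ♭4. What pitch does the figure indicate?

Ab

Counting 3 letter steps above E lands on A; in E minor, that letter is A.
The b4 figure lowers it a semitone, giving Ab.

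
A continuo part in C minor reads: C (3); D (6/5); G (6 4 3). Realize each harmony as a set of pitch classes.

C (5/3): C, Eb, G.
D (6/5/3): D, F, Ab, Bb.
G (6/4/3): G, Bb, C, Eb.

C, Eb, G | D, F, Ab, Bb | G, Bb, C, Eb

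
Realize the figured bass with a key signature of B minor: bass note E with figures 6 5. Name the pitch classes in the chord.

E, G, B, C#

The written figures 6 5 are shorthand for 6/5/3: the 3 is implied.
A third above E in this key is G.
A fifth above E in this key is B.
A sixth above E in this key is C#.
Together with the bass E, this spells C# half-diminished seventh in first inversion.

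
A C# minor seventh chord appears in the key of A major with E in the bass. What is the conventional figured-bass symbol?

E is the third of C# minor seventh, so the chord is in first inversion.
A seventh chord in first inversion is figured 6/5/3, conventionally abbreviated 6/5.

6/5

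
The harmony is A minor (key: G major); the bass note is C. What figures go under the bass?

C is the third of A minor, so the chord is in first inversion.
A triad in first inversion is figured 6/3, conventionally abbreviated 6.

6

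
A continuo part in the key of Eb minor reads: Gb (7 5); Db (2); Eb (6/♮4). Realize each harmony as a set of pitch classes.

Gb, Bb, Db, F | Db, Eb, Gb, Bb | Eb, A, Cb

Gb (7/5/3): Gb, Bb, Db, F.
Db (6/4/2): Db, Eb, Gb, Bb.
Eb (6/♮4): Eb, A, Cb.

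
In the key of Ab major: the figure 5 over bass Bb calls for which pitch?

F

Counting 4 letter steps above Bb lands on F; in Ab major, that letter is F.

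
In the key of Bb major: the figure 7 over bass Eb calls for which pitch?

Counting 6 letter steps above Eb lands on D; in Bb major, that letter is D.

D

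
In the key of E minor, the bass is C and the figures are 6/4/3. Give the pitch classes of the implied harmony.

A third above C in this key is E.
A fourth above C in this key is F#.
A sixth above C in this key is A.
Together with the bass C, this spells F# half-diminished seventh in second inversion.

C, E, F#, A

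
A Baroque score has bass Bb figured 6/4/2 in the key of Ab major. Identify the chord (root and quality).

C minor seventh

The figures 6/4/2 indicate a seventh chord in third inversion.
In third inversion the root lies a second above the bass: a second above Bb in Ab major is C.
The chord tones are Bb, C, Eb, G, giving C minor seventh.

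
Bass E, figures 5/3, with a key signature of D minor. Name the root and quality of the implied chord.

The figures 5/3 indicate a triad in root position.
In root position the bass is the root, so the root is E.
The chord tones are E, G, Bb, giving E diminished.

E diminished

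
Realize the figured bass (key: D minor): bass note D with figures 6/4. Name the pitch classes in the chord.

D, G, Bb

A fourth above D in this key is G.
A sixth above D in this key is Bb.
Together with the bass D, this spells G minor in second inversion.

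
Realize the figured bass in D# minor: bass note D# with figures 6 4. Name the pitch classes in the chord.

A fourth above D# in this key is G#.
A sixth above D# in this key is B.
Together with the bass D#, this spells G# minor in second inversion.

D#, G#, B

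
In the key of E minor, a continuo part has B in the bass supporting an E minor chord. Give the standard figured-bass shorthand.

6/4

B is the fifth of E minor, so the chord is in second inversion.
A triad in second inversion is figured 6/4, conventionally abbreviated 6/4.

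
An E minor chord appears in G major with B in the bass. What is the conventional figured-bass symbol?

6/4

B is the fifth of E minor, so the chord is in second inversion.
A triad in second inversion is figured 6/4, conventionally abbreviated 6/4.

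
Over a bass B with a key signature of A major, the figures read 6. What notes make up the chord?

B, D, G#

The written figures 6 are shorthand for 6/3: the 3 is implied.
A third above B in this key is D.
A sixth above B in this key is G#.
Together with the bass B, this spells G# diminished in first inversion.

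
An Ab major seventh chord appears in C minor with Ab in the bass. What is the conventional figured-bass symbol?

Ab is the root of Ab major seventh, so the chord is in root position.
A seventh chord in root position is figured 7/5/3, conventionally abbreviated 7.

7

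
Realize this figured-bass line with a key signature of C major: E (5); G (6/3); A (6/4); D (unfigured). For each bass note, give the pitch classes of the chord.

E (5/3): E, G, B.
G (6/3): G, B, E.
A (6/4): A, D, F.
D (5/3): D, F, A.

E, G, B | G, B, E | A, D, F | D, F, A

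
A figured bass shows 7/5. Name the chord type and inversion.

7/5 is shorthand for 7/5/3.
Intervals of 7/5/3 above the bass form a seventh chord; the bass is the root, so this is root position.

seventh chord, root position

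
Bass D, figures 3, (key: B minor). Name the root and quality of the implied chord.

D major

The figures 3 indicate a triad in root position.
In root position the bass is the root, so the root is D.
The chord tones are D, F#, A, giving D major.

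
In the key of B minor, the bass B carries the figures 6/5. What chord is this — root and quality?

The figures 6/5 indicate a seventh chord in first inversion.
In first inversion the root lies a sixth above the bass: a sixth above B in B minor is G.
The chord tones are B, D, F#, G, giving G major seventh.

G major seventh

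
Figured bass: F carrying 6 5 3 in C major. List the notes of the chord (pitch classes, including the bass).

F, A, C, D

A third above F in this key is A.
A fifth above F in this key is C.
A sixth above F in this key is D.
Together with the bass F, this spells D minor seventh in first inversion.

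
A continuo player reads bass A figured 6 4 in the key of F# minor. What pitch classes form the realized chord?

A, D, F#

A fourth above A in this key is D.
A sixth above A in this key is F#.
Together with the bass A, this spells D major in second inversion.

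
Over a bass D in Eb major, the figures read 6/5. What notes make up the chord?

The written figures 6/5 are shorthand for 6/5/3: the 3 is implied.
A third above D in this key is F.
A fifth above D in this key is Ab.
A sixth above D in this key is Bb.
Together with the bass D, this spells Bb dominant seventh in first inversion.

D, F, Ab, Bb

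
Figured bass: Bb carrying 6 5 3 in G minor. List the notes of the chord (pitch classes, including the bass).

Bb, D, F, G

A third above Bb in this key is D.
A fifth above Bb in this key is F.
A sixth above Bb in this key is G.
Together with the bass Bb, this spells G minor seventh in first inversion.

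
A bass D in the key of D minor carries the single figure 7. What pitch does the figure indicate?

Counting 6 letter steps above D lands on C; in D minor, that letter is C.

C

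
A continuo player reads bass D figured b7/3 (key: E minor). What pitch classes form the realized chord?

The written figures b7/3 are shorthand for 7/5/3: the 5 is implied.
A third above D in this key is F#.
A fifth above D in this key is A.
A seventh above D in this key is C, lowered to Cb by the flat.

D, F#, A, Cb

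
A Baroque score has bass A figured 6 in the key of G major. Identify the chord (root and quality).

The figures 6 indicate a triad in first inversion.
In first inversion the root lies a sixth above the bass: a sixth above A in G major is F#.
The chord tones are A, C, F#, giving F# diminished.

F# diminished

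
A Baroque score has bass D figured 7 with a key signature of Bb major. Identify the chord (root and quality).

The figures 7 indicate a seventh chord in root position.
In root position the bass is the root, so the root is D.
The chord tones are D, F, A, C, giving D minor seventh.

D minor seventh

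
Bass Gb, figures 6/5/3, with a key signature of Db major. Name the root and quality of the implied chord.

The figures 6/5/3 indicate a seventh chord in first inversion.
In first inversion the root lies a sixth above the bass: a sixth above Gb in Db major is Eb.
The chord tones are Gb, Bb, Db, Eb, giving Eb minor seventh.

Eb minor seventh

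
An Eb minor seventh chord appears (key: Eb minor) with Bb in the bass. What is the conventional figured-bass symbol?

Bb is the fifth of Eb minor seventh, so the chord is in second inversion.
A seventh chord in second inversion is figured 6/4/3, conventionally abbreviated 4/3.

4/3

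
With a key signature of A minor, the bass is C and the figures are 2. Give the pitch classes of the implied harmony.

The written figures 2 are shorthand for 6/4/2: the 6/4 are implied.
A second above C in this key is D.
A fourth above C in this key is F.
A sixth above C in this key is A.
Together with the bass C, this spells D minor seventh in third inversion.

C, D, F, A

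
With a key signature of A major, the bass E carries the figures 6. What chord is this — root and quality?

C# minor

The figures 6 indicate a triad in first inversion.
In first inversion the root lies a sixth above the bass: a sixth above E in A major is C#.
The chord tones are E, G#, C#, giving C# minor.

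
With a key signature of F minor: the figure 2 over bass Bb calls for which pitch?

Counting 1 letter step above Bb lands on C; in F minor, that letter is C.

C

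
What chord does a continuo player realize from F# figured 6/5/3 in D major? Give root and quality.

D major seventh

The figures 6/5/3 indicate a seventh chord in first inversion.
In first inversion the root lies a sixth above the bass: a sixth above F# in D major is D.
The chord tones are F#, A, C#, D, giving D major seventh.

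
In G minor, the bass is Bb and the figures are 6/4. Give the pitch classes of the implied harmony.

Bb, Eb, G

A fourth above Bb in this key is Eb.
A sixth above Bb in this key is G.
Together with the bass Bb, this spells Eb major in second inversion.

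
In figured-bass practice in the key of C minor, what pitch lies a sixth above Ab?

F

Counting 5 letter steps above Ab lands on F; in C minor, that letter is F.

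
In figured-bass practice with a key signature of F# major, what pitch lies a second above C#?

Counting 1 letter step above C# lands on D; in F# major, that letter is D#.

D#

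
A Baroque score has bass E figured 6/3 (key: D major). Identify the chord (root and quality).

The figures 6/3 indicate a triad in first inversion.
In first inversion the root lies a sixth above the bass: a sixth above E in D major is C#.
The chord tones are E, G, C#, giving C# diminished.

C# diminished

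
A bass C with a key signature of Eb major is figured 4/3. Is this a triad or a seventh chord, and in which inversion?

4/3 is shorthand for 6/4/3.
Intervals of 6/4/3 above the bass form a seventh chord; the bass is the fifth, so this is second inversion.

seventh chord, second inversion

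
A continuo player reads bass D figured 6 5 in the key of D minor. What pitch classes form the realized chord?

The written figures 6 5 are shorthand for 6/5/3: the 3 is implied.
A third above D in this key is F.
A fifth above D in this key is A.
A sixth above D in this key is Bb.
Together with the bass D, this spells Bb major seventh in first inversion.

D, F, A, Bb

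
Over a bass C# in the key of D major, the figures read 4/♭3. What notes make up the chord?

The written figures 4/♭3 are shorthand for 6/4/3: the 6 is implied.
A third above C# in this key is E, lowered to Eb by the flat.
A fourth above C# in this key is F#.
A sixth above C# in this key is A.

C#, Eb, F#, A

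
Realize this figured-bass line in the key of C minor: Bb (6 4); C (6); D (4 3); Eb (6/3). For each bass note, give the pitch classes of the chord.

Bb, Eb, G | C, Eb, Ab | D, F, G, Bb | Eb, G, C

Bb (6/4): Bb, Eb, G.
C (6/3): C, Eb, Ab.
D (6/4/3): D, F, G, Bb.
Eb (6/3): Eb, G, C.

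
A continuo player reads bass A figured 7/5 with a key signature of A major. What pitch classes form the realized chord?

A, C#, E, G#

The written figures 7/5 are shorthand for 7/5/3: the 3 is implied.
A third above A in this key is C#.
A fifth above A in this key is E.
A seventh above A in this key is G#.
Together with the bass A, this spells A major seventh in root position.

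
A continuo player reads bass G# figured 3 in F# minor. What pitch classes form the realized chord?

G#, B, D

The written figures 3 are shorthand for 5/3: the 5 is implied.
A third above G# in this key is B.
A fifth above G# in this key is D.
Together with the bass G#, this spells G# diminished in root position.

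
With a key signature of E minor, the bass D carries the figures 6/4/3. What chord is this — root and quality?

The figures 6/4/3 indicate a seventh chord in second inversion.
In second inversion the root lies a fourth above the bass: a fourth above D in E minor is G.
The chord tones are D, F#, G, B, giving G major seventh.

G major seventh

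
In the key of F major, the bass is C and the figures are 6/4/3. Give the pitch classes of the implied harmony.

C, E, F, A

A third above C in this key is E.
A fourth above C in this key is F.
A sixth above C in this key is A.
Together with the bass C, this spells F major seventh in second inversion.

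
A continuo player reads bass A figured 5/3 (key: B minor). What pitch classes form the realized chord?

A third above A in this key is C#.
A fifth above A in this key is E.
Together with the bass A, this spells A major in root position.

A, C#, E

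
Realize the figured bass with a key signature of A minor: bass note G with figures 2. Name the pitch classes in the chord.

The written figures 2 are shorthand for 6/4/2: the 6/4 are implied.
A second above G in this key is A.
A fourth above G in this key is C.
A sixth above G in this key is E.
Together with the bass G, this spells A minor seventh in third inversion.

G, A, C, E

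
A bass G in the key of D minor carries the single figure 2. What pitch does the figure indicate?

A

Counting 1 letter step above G lands on A; in D minor, that letter is A.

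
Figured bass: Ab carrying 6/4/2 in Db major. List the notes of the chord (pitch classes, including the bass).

A second above Ab in this key is Bb.
A fourth above Ab in this key is Db.
A sixth above Ab in this key is F.
Together with the bass Ab, this spells Bb minor seventh in third inversion.

Ab, Bb, Db, F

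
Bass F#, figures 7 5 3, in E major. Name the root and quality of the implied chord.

F# minor seventh

The figures 7 5 3 indicate a seventh chord in root position.
In root position the bass is the root, so the root is F#.
The chord tones are F#, A, C#, E, giving F# minor seventh.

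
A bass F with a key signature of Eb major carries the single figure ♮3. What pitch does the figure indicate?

Counting 2 letter steps above F lands on A; in Eb major, that letter is Ab.
The ♮3 figure makes it natural, giving A.

A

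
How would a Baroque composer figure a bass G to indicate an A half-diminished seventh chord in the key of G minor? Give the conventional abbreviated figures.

G is the seventh of A half-diminished seventh, so the chord is in third inversion.
A seventh chord in third inversion is figured 6/4/2, conventionally abbreviated 4/2.

4/2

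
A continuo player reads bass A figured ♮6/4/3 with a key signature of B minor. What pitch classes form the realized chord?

A, C#, D, F

A third above A in this key is C#.
A fourth above A in this key is D.
A sixth above A in this key is F#, made natural (F) by the ♮ figure.
Together with the bass A, this spells D minor-major seventh in second inversion.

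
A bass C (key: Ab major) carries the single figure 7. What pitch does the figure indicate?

Counting 6 letter steps above C lands on B; in Ab major, that letter is Bb.

Bb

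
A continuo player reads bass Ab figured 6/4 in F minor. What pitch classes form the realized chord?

A fourth above Ab in this key is Db.
A sixth above Ab in this key is F.
Together with the bass Ab, this spells Db major in second inversion.

Ab, Db, F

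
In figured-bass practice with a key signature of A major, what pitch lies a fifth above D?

Counting 4 letter steps above D lands on A; in A major, that letter is A.

A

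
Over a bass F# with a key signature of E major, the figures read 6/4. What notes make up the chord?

F#, B, D#

A fourth above F# in this key is B.
A sixth above F# in this key is D#.
Together with the bass F#, this spells B major in second inversion.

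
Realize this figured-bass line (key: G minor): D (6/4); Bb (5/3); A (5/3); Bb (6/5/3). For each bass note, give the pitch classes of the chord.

D, G, Bb | Bb, D, F | A, C, Eb | Bb, D, F, G

D (6/4): D, G, Bb.
Bb (5/3): Bb, D, F.
A (5/3): A, C, Eb.
Bb (6/5/3): Bb, D, F, G.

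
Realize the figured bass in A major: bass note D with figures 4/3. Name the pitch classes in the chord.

D, F#, G#, B

The written figures 4/3 are shorthand for 6/4/3: the 6 is implied.
A third above D in this key is F#.
A fourth above D in this key is G#.
A sixth above D in this key is B.
Together with the bass D, this spells G# half-diminished seventh in second inversion.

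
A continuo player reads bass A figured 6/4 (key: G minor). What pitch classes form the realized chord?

A fourth above A in this key is D.
A sixth above A in this key is F.
Together with the bass A, this spells D minor in second inversion.

A, D, F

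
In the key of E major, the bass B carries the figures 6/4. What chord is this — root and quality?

The figures 6/4 indicate a triad in second inversion.
In second inversion the root lies a fourth above the bass: a fourth above B in E major is E.
The chord tones are B, E, G#, giving E major.

E major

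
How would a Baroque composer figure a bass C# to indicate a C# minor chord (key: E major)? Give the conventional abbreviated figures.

no figures

C# is the root of C# minor, so the chord is in root position.
A triad in root position is figured 5/3, conventionally abbreviated (no figures — root-position triad).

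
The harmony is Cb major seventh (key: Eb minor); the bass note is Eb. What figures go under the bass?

Eb is the third of Cb major seventh, so the chord is in first inversion.
A seventh chord in first inversion is figured 6/5/3, conventionally abbreviated 6/5.

6/5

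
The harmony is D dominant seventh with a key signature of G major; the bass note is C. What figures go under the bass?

4/2

C is the seventh of D dominant seventh, so the chord is in third inversion.
A seventh chord in third inversion is figured 6/4/2, conventionally abbreviated 4/2.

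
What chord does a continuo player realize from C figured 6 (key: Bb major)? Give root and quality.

The figures 6 indicate a triad in first inversion.
In first inversion the root lies a sixth above the bass: a sixth above C in Bb major is A.
The chord tones are C, Eb, A, giving A diminished.

A diminished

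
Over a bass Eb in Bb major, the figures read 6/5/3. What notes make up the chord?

Eb, G, Bb, C

A third above Eb in this key is G.
A fifth above Eb in this key is Bb.
A sixth above Eb in this key is C.
Together with the bass Eb, this spells C minor seventh in first inversion.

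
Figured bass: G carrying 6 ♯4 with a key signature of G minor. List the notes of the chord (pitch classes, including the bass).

A fourth above G in this key is C, raised to C# by the sharp.
A sixth above G in this key is Eb.

G, C#, Eb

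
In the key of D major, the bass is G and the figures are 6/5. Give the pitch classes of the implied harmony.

The written figures 6/5 are shorthand for 6/5/3: the 3 is implied.
A third above G in this key is B.
A fifth above G in this key is D.
A sixth above G in this key is E.
Together with the bass G, this spells E minor seventh in first inversion.

G, B, D, E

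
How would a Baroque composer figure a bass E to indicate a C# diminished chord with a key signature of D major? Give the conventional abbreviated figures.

E is the third of C# diminished, so the chord is in first inversion.
A triad in first inversion is figured 6/3, conventionally abbreviated 6.

6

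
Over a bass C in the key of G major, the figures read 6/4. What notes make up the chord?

A fourth above C in this key is F#.
A sixth above C in this key is A.
Together with the bass C, this spells F# diminished in second inversion.

C, F#, A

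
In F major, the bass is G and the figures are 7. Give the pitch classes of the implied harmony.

The written figures 7 are shorthand for 7/5/3: the 5/3 are implied.
A third above G in this key is Bb.
A fifth above G in this key is D.
A seventh above G in this key is F.
Together with the bass G, this spells G minor seventh in root position.

G, Bb, D, F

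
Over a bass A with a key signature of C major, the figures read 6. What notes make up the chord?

The written figures 6 are shorthand for 6/3: the 3 is implied.
A third above A in this key is C.
A sixth above A in this key is F.
Together with the bass A, this spells F major in first inversion.

A, C, F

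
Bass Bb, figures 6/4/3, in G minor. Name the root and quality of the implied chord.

Eb major seventh

The figures 6/4/3 indicate a seventh chord in second inversion.
In second inversion the root lies a fourth above the bass: a fourth above Bb in G minor is Eb.
The chord tones are Bb, D, Eb, G, giving Eb major seventh.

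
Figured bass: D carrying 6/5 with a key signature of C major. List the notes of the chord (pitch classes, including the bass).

The written figures 6/5 are shorthand for 6/5/3: the 3 is implied.
A third above D in this key is F.
A fifth above D in this key is A.
A sixth above D in this key is B.
Together with the bass D, this spells B half-diminished seventh in first inversion.

D, F, A, B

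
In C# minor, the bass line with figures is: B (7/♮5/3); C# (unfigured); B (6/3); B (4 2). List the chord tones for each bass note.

B, D#, F, A | C#, E, G# | B, D#, G# | B, C#, E, G#

B (7/♮5/3): B, D#, F, A.
C# (5/3): C#, E, G#.
B (6/3): B, D#, G#.
B (6/4/2): B, C#, E, G#.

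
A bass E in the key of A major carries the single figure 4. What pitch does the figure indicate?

A

Counting 3 letter steps above E lands on A; in A major, that letter is A.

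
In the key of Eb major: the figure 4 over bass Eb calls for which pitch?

Ab

Counting 3 letter steps above Eb lands on A; in Eb major, that letter is Ab.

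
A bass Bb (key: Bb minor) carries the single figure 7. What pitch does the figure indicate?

Ab

Counting 6 letter steps above Bb lands on A; in Bb minor, that letter is Ab.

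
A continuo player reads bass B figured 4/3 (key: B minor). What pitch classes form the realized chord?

The written figures 4/3 are shorthand for 6/4/3: the 6 is implied.
A third above B in this key is D.
A fourth above B in this key is E.
A sixth above B in this key is G.
Together with the bass B, this spells E minor seventh in second inversion.

B, D, E, G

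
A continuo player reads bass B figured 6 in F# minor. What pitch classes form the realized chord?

B, D, G#

The written figures 6 are shorthand for 6/3: the 3 is implied.
A third above B in this key is D.
A sixth above B in this key is G#.
Together with the bass B, this spells G# diminished in first inversion.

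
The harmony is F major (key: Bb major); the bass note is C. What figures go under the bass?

C is the fifth of F major, so the chord is in second inversion.
A triad in second inversion is figured 6/4, conventionally abbreviated 6/4.

6/4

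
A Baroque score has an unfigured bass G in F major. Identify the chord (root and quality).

An unfigured bass indicates a triad in root position.
In root position the bass is the root, so the root is G.
The chord tones are G, Bb, D, giving G minor.

G minor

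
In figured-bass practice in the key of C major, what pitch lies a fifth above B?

F

Counting 4 letter steps above B lands on F; in C major, that letter is F.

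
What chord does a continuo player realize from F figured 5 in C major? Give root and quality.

F major

The figures 5 indicate a triad in root position.
In root position the bass is the root, so the root is F.
The chord tones are F, A, C, giving F major.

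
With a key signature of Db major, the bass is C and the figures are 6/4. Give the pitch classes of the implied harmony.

A fourth above C in this key is F.
A sixth above C in this key is Ab.
Together with the bass C, this spells F minor in second inversion.

C, F, Ab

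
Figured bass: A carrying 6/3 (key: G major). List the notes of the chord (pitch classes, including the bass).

A third above A in this key is C.
A sixth above A in this key is F#.
Together with the bass A, this spells F# diminished in first inversion.

A, C, F#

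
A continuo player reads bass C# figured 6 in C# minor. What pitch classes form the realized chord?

The written figures 6 are shorthand for 6/3: the 3 is implied.
A third above C# in this key is E.
A sixth above C# in this key is A.
Together with the bass C#, this spells A major in first inversion.

C#, E, A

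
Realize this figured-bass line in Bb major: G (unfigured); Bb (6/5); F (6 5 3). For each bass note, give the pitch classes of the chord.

G (5/3): G, Bb, D.
Bb (6/5/3): Bb, D, F, G.
F (6/5/3): F, A, C, D.

G, Bb, D | Bb, D, F, G | F, A, C, D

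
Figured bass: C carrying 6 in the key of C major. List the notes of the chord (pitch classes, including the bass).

The written figures 6 are shorthand for 6/3: the 3 is implied.
A third above C in this key is E.
A sixth above C in this key is A.
Together with the bass C, this spells A minor in first inversion.

C, E, A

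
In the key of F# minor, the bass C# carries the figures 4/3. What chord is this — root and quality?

The figures 4/3 indicate a seventh chord in second inversion.
In second inversion the root lies a fourth above the bass: a fourth above C# in F# minor is F#.
The chord tones are C#, E, F#, A, giving F# minor seventh.

F# minor seventh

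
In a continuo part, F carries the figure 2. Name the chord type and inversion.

2 is shorthand for 6/4/2.
Intervals of 6/4/2 above the bass form a seventh chord; the bass is the seventh, so this is third inversion.

seventh chord, third inversion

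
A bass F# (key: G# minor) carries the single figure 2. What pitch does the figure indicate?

Counting 1 letter step above F# lands on G; in G# minor, that letter is G#.

G#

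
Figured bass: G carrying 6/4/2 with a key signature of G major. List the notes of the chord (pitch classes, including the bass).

A second above G in this key is A.
A fourth above G in this key is C.
A sixth above G in this key is E.
Together with the bass G, this spells A minor seventh in third inversion.

G, A, C, E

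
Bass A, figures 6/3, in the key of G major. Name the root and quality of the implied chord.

The figures 6/3 indicate a triad in first inversion.
In first inversion the root lies a sixth above the bass: a sixth above A in G major is F#.
The chord tones are A, C, F#, giving F# diminished.

F# diminished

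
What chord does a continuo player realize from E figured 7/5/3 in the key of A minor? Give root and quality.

The figures 7/5/3 indicate a seventh chord in root position.
In root position the bass is the root, so the root is E.
The chord tones are E, G, B, D, giving E minor seventh.

E minor seventh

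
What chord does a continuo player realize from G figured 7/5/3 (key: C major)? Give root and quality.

G dominant seventh

The figures 7/5/3 indicate a seventh chord in root position.
In root position the bass is the root, so the root is G.
The chord tones are G, B, D, F, giving G dominant seventh.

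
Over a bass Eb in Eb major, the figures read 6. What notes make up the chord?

Eb, G, C

The written figures 6 are shorthand for 6/3: the 3 is implied.
A third above Eb in this key is G.
A sixth above Eb in this key is C.
Together with the bass Eb, this spells C minor in first inversion.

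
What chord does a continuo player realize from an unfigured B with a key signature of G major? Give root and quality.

B minor

An unfigured bass indicates a triad in root position.
In root position the bass is the root, so the root is B.
The chord tones are B, D, F#, giving B minor.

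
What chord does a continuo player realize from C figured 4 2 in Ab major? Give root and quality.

The figures 4 2 indicate a seventh chord in third inversion.
In third inversion the root lies a second above the bass: a second above C in Ab major is Db.
The chord tones are C, Db, F, Ab, giving Db major seventh.

Db major seventh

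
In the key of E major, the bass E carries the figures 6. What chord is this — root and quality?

The figures 6 indicate a triad in first inversion.
In first inversion the root lies a sixth above the bass: a sixth above E in E major is C#.
The chord tones are E, G#, C#, giving C# minor.

C# minor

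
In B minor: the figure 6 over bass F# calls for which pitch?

Counting 5 letter steps above F# lands on D; in B minor, that letter is D.

D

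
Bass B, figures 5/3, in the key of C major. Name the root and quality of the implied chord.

The figures 5/3 indicate a triad in root position.
In root position the bass is the root, so the root is B.
The chord tones are B, D, F, giving B diminished.

B diminished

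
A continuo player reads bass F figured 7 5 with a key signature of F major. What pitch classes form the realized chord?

The written figures 7 5 are shorthand for 7/5/3: the 3 is implied.
A third above F in this key is A.
A fifth above F in this key is C.
A seventh above F in this key is E.
Together with the bass F, this spells F major seventh in root position.

F, A, C, E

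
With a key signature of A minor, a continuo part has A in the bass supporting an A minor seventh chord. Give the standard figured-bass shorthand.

A is the root of A minor seventh, so the chord is in root position.
A seventh chord in root position is figured 7/5/3, conventionally abbreviated 7.

7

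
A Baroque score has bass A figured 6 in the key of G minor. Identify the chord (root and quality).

F major

The figures 6 indicate a triad in first inversion.
In first inversion the root lies a sixth above the bass: a sixth above A in G minor is F.
The chord tones are A, C, F, giving F major.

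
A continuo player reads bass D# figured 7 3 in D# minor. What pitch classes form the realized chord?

The written figures 7 3 are shorthand for 7/5/3: the 5 is implied.
A third above D# in this key is F#.
A fifth above D# in this key is A#.
A seventh above D# in this key is C#.
Together with the bass D#, this spells D# minor seventh in root position.

D#, F#, A#, C#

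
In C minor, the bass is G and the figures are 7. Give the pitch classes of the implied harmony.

The written figures 7 are shorthand for 7/5/3: the 5/3 are implied.
A third above G in this key is Bb.
A fifth above G in this key is D.
A seventh above G in this key is F.
Together with the bass G, this spells G minor seventh in root position.

G, Bb, D, F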